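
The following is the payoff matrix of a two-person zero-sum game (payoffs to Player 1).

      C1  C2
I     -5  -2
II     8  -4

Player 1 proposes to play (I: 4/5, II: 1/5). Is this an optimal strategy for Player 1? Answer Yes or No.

Yes

Against C1 this mix gives (4/5)·(-5) + (1/5)·8 = -12/5.
Against C2 this mix gives (4/5)·(-2) + (1/5)·(-4) = -12/5.
All of Player 2's active replies (C1, C2) yield -12/5, and no column does worse for Player 1. The mix makes Player 2 indifferent and guarantees -12/5, so it is optimal.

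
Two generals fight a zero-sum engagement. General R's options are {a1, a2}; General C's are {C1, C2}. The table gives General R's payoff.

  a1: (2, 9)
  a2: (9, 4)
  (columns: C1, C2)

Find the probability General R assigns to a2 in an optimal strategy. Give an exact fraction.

Row minima: a1 → 2, a2 → 4; maximin = 4.
Column maxima: C1 → 9, C2 → 9; minimax = 9.
4 ≠ 9, so there is no saddle point; optimal play is mixed.
Let General R play a1 with probability p. Expected payoff against C1: 2p + 9(1−p) = −7p + 9; against C2: 9p + 4(1−p) = 5p + 4.
Setting these equal: −7p + 9 = 5p + 4 ⇒ −12p = -5 ⇒ p = 5/12, and the value is (-7)·(5/12) + 9 = 73/12.
For General C: with q = P(C1), equating a1's and a2's payoffs gives −7q + 9 = 5q + 4 ⇒ q = 5/12.

7/12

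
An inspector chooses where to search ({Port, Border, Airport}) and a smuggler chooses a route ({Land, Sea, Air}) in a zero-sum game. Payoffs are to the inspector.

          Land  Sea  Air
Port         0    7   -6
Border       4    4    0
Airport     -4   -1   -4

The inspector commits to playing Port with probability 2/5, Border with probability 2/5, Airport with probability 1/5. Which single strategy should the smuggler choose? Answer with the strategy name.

Air

If the smuggler plays Land, the inspector's expected payoff is (2/5)·0 + (2/5)·4 + (1/5)·(-4) = 4/5.
If the smuggler plays Sea, the inspector's expected payoff is (2/5)·7 + (2/5)·4 + (1/5)·(-1) = 21/5.
If the smuggler plays Air, the inspector's expected payoff is (2/5)·(-6) + (2/5)·0 + (1/5)·(-4) = -16/5.
The smuggler minimizes the inspector's payoff; the smallest is -16/5, so the best response is Air.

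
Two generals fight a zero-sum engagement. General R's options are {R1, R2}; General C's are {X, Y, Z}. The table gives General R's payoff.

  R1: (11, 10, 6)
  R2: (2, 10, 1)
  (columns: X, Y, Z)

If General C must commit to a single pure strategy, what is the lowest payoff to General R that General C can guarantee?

6

Column maxima: X → 11, Y → 10, Z → 6.
The smallest of these is 6.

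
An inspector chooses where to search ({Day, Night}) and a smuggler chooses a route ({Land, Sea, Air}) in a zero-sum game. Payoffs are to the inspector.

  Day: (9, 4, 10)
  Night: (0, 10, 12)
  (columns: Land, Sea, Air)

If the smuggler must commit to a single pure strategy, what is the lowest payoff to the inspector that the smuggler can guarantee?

9

Column maxima: Land → 9, Sea → 10, Air → 12.
The smallest of these is 9.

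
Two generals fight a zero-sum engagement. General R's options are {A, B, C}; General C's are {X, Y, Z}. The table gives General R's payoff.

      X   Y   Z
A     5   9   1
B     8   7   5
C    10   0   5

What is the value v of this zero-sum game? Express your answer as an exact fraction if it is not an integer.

5

Row minima: A → 1, B → 5, C → 0; maximin = 5.
Column maxima: X → 10, Y → 9, Z → 5; minimax = 5.
Since maximin = minimax = 5, there is a saddle point and the value is 5.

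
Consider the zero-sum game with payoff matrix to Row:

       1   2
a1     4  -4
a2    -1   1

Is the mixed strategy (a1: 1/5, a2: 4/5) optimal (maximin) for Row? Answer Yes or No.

Against 1 this mix gives (1/5)·4 + (4/5)·(-1) = 0.
Against 2 this mix gives (1/5)·(-4) + (4/5)·1 = 0.
All of Column's active replies (1, 2) yield 0, and no column does worse for Row. The mix makes Column indifferent and guarantees 0, so it is optimal.

Yes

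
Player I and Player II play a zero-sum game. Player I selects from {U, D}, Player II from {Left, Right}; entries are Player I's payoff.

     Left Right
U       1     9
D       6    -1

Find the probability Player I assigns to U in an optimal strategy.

Row minima: U → 1, D → -1; maximin = 1.
Column maxima: Left → 6, Right → 9; minimax = 6.
1 ≠ 6, so there is no saddle point; optimal play is mixed.
Let Player I play U with probability p. Expected payoff against Left: 1p + 6(1−p) = −5p + 6; against Right: 9p + (-1)(1−p) = 10p − 1.
Setting these equal: −5p + 6 = 10p − 1 ⇒ −15p = -7 ⇒ p = 7/15, and the value is (-5)·(7/15) + 6 = 11/3.
For Player II: with q = P(Left), equating U's and D's payoffs gives −8q + 9 = 7q − 1 ⇒ q = 2/3.

7/15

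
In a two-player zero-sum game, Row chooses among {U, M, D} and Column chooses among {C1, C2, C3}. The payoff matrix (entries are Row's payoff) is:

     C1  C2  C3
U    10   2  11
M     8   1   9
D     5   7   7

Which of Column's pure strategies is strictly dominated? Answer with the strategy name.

C1 holds Row's payoff strictly below C3 in every row: 10 < 11, 8 < 9, 5 < 7.
So C3 is strictly dominated for Column.

C3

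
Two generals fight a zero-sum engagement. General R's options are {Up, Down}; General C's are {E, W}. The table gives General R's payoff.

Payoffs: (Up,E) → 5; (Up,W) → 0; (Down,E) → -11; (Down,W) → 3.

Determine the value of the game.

15/19

Row minima: Up → 0, Down → -11; maximin = 0.
Column maxima: E → 5, W → 3; minimax = 3.
0 ≠ 3, so there is no saddle point; optimal play is mixed.
Let General R play Up with probability p. Expected payoff against E: 5p + (-11)(1−p) = 16p − 11; against W: 0p + 3(1−p) = −3p + 3.
Setting these equal: 16p − 11 = −3p + 3 ⇒ 19p = 14 ⇒ p = 14/19, and the value is (16)·(14/19) − 11 = 15/19.
For General C: with q = P(E), equating Up's and Down's payoffs gives 5q = −14q + 3 ⇒ q = 3/19.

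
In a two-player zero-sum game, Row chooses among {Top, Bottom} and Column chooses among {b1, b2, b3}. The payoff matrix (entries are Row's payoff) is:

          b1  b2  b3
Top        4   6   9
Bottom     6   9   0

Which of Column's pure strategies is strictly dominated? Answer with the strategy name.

b2

b1 holds Row's payoff strictly below b2 in every row: 4 < 6, 6 < 9.
So b2 is strictly dominated for Column.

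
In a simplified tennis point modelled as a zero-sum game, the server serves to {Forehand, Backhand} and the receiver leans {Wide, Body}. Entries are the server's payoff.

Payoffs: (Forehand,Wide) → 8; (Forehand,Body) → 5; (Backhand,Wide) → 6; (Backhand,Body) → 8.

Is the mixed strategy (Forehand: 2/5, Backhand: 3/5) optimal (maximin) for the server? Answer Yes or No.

Yes

Against Wide this mix gives (2/5)·8 + (3/5)·6 = 34/5.
Against Body this mix gives (2/5)·5 + (3/5)·8 = 34/5.
All of the receiver's active replies (Wide, Body) yield 34/5, and no column does worse for the server. The mix makes the receiver indifferent and guarantees 34/5, so it is optimal.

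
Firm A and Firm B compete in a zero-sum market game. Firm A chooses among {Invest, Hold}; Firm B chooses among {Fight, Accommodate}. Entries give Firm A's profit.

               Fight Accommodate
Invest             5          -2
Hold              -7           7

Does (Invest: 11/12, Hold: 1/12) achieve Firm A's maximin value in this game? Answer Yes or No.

No

Against Fight this mix gives (11/12)·5 + (1/12)·(-7) = 4.
Against Accommodate this mix gives (11/12)·(-2) + (1/12)·7 = -5/4.
Firm B will play Accommodate, holding Firm A to -5/4. Shifting weight toward the row that does better against Accommodate would raise this floor (the equalizing mix achieves 1 against both Accommodate and Fight), so the proposed strategy is not optimal.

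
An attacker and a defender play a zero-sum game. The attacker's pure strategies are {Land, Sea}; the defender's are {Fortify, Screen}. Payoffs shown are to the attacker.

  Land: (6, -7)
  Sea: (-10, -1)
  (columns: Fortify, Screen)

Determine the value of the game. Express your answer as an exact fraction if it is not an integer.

-38/11

Row minima: Land → -7, Sea → -10; maximin = -7.
Column maxima: Fortify → 6, Screen → -1; minimax = -1.
-7 ≠ -1, so there is no saddle point; optimal play is mixed.
Let the attacker play Land with probability p. Expected payoff against Fortify: 6p + (-10)(1−p) = 16p − 10; against Screen: (-7)p + (-1)(1−p) = −6p − 1.
Setting these equal: 16p − 10 = −6p − 1 ⇒ 22p = 9 ⇒ p = 9/22, and the value is (16)·(9/22) − 10 = -38/11.
For the defender: with q = P(Fortify), equating Land's and Sea's payoffs gives 13q − 7 = −9q − 1 ⇒ q = 3/11.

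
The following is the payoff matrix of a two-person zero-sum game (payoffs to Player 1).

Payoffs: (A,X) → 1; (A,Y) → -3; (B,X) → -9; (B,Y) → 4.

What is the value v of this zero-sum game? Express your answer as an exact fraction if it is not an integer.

-23/17

Row minima: A → -3, B → -9; maximin = -3.
Column maxima: X → 1, Y → 4; minimax = 1.
-3 ≠ 1, so there is no saddle point; optimal play is mixed.
Let Player 1 play A with probability p. Expected payoff against X: 1p + (-9)(1−p) = 10p − 9; against Y: (-3)p + 4(1−p) = −7p + 4.
Setting these equal: 10p − 9 = −7p + 4 ⇒ 17p = 13 ⇒ p = 13/17, and the value is (10)·(13/17) − 9 = -23/17.
For Player 2: with q = P(X), equating A's and B's payoffs gives 4q − 3 = −13q + 4 ⇒ q = 7/17.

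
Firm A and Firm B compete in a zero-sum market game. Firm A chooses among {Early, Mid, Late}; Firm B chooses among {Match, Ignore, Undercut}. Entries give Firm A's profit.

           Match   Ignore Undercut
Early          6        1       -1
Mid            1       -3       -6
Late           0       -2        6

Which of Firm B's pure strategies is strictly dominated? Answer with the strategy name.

Ignore holds Firm A's payoff strictly below Match in every row: 1 < 6, -3 < 1, -2 < 0.
So Match is strictly dominated for Firm B.

Match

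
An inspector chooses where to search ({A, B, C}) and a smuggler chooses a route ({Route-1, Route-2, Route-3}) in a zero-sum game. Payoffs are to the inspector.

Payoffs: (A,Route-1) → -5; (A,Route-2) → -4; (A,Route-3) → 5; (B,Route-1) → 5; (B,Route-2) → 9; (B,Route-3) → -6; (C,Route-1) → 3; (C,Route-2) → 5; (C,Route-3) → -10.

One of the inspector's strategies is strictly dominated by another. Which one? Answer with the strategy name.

B gives a strictly higher payoff than C against every column: 5 > 3, 9 > 5, -6 > -10.
So C is strictly dominated and the inspector never plays it.

C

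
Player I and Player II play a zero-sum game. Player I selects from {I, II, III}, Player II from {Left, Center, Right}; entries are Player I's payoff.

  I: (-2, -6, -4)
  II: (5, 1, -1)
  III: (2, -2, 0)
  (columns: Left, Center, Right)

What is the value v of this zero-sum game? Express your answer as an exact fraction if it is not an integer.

Row minima: I → -6, II → -1, III → -2; maximin = -1.
Column maxima: Left → 5, Center → 1, Right → 0; minimax = 0.
-1 ≠ 0, so there is no saddle point; optimal play is mixed.
I is strictly dominated by II, so Player I never plays it.
Left is strictly dominated by Center (it gives Player I strictly more in every row), so Player II never plays it.
On the remaining 2×2 (II, III vs Center, Right):
Let Player I play II with probability p. Expected payoff against Center: 1p + (-2)(1−p) = 3p − 2; against Right: (-1)p + 0(1−p) = −p.
Setting these equal: 3p − 2 = −p ⇒ 4p = 2 ⇒ p = 1/2, and the value is (3)·(1/2) − 2 = -1/2.
For Player II: with q = P(Center), equating II's and III's payoffs gives 2q − 1 = −2q ⇒ q = 1/4.

-1/2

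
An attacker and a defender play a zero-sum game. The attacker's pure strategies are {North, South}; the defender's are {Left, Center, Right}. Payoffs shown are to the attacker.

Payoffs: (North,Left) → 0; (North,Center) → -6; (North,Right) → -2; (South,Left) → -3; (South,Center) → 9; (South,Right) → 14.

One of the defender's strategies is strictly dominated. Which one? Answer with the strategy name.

Center holds the attacker's payoff strictly below Right in every row: -6 < -2, 9 < 14.
So Right is strictly dominated for the defender.

Right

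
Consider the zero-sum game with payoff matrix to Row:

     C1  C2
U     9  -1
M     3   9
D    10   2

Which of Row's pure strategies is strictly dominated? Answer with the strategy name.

U

D gives a strictly higher payoff than U against every column: 10 > 9, 2 > -1.
So U is strictly dominated and Row never plays it.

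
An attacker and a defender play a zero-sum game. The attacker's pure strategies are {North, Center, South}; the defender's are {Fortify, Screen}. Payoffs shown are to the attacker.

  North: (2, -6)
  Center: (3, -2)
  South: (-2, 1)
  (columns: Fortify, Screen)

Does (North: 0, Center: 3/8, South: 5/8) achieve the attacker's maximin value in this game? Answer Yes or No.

Yes

Against Fortify this mix gives (3/8)·3 + (5/8)·(-2) = -1/8.
Against Screen this mix gives (3/8)·(-2) + (5/8)·1 = -1/8.
All of the defender's active replies (Fortify, Screen) yield -1/8, and no column does worse for the attacker. The mix makes the defender indifferent and guarantees -1/8, so it is optimal.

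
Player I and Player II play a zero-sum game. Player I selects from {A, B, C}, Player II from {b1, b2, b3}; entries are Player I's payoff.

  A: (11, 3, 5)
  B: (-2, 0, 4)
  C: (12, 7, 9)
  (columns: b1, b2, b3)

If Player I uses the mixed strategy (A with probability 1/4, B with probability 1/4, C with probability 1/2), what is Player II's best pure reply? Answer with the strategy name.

b2

If Player II plays b1, Player I's expected payoff is (1/4)·11 + (1/4)·(-2) + (1/2)·12 = 33/4.
If Player II plays b2, Player I's expected payoff is (1/4)·3 + (1/4)·0 + (1/2)·7 = 17/4.
If Player II plays b3, Player I's expected payoff is (1/4)·5 + (1/4)·4 + (1/2)·9 = 27/4.
Player II minimizes Player I's payoff; the smallest is 17/4, so the best response is b2.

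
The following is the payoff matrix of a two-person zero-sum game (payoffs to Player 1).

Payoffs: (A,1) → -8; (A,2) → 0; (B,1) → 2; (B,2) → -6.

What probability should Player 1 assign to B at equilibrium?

1/2

Row minima: A → -8, B → -6; maximin = -6.
Column maxima: 1 → 2, 2 → 0; minimax = 0.
-6 ≠ 0, so there is no saddle point; optimal play is mixed.
Let Player 1 play A with probability p. Expected payoff against 1: (-8)p + 2(1−p) = −10p + 2; against 2: 0p + (-6)(1−p) = 6p − 6.
Setting these equal: −10p + 2 = 6p − 6 ⇒ −16p = -8 ⇒ p = 1/2, and the value is (-10)·(1/2) + 2 = -3.
For Player 2: with q = P(1), equating A's and B's payoffs gives −8q = 8q − 6 ⇒ q = 3/8.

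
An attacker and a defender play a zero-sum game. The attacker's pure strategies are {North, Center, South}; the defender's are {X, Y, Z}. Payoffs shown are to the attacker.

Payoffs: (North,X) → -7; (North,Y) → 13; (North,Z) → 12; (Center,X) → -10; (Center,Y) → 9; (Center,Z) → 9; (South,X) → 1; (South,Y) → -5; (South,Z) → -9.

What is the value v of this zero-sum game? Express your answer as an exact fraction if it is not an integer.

-51/29

Row minima: North → -7, Center → -10, South → -9; maximin = -7.
Column maxima: X → 1, Y → 13, Z → 12; minimax = 1.
-7 ≠ 1, so there is no saddle point; optimal play is mixed.
Center is strictly dominated by North, so the attacker never plays it.
With Center eliminated, Y is strictly dominated by Z (it gives the attacker strictly more in every remaining row), so the defender never plays it.
On the remaining 2×2 (North, South vs X, Z):
Let the attacker play North with probability p. Expected payoff against X: (-7)p + 1(1−p) = −8p + 1; against Z: 12p + (-9)(1−p) = 21p − 9.
Setting these equal: −8p + 1 = 21p − 9 ⇒ −29p = -10 ⇒ p = 10/29, and the value is (-8)·(10/29) + 1 = -51/29.
For the defender: with q = P(X), equating North's and South's payoffs gives −19q + 12 = 10q − 9 ⇒ q = 21/29.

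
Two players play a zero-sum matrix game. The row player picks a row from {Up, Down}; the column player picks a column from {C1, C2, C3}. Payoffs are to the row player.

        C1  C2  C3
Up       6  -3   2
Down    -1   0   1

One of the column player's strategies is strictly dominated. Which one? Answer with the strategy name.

C3

C2 holds the row player's payoff strictly below C3 in every row: -3 < 2, 0 < 1.
So C3 is strictly dominated for the column player.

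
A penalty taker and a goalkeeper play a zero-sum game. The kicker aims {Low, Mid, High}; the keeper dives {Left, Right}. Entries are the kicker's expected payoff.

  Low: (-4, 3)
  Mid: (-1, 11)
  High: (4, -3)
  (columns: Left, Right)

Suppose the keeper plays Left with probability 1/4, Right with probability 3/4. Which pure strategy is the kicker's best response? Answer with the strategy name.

Mid

Expected payoff of Low: (1/4)·(-4) + (3/4)·3 = 5/4.
Expected payoff of Mid: (1/4)·(-1) + (3/4)·11 = 8.
Expected payoff of High: (1/4)·4 + (3/4)·(-3) = -5/4.
The largest is 8, so the kicker's best response is Mid.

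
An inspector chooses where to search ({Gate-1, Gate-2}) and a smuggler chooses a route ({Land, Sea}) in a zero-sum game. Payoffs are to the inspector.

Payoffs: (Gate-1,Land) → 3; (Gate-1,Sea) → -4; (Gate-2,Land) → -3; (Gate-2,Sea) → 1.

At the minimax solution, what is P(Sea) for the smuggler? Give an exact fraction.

Row minima: Gate-1 → -4, Gate-2 → -3; maximin = -3.
Column maxima: Land → 3, Sea → 1; minimax = 1.
-3 ≠ 1, so there is no saddle point; optimal play is mixed.
Let the inspector play Gate-1 with probability p. Expected payoff against Land: 3p + (-3)(1−p) = 6p − 3; against Sea: (-4)p + 1(1−p) = −5p + 1.
Setting these equal: 6p − 3 = −5p + 1 ⇒ 11p = 4 ⇒ p = 4/11, and the value is (6)·(4/11) − 3 = -9/11.
For the smuggler: with q = P(Land), equating Gate-1's and Gate-2's payoffs gives 7q − 4 = −4q + 1 ⇒ q = 5/11.

6/11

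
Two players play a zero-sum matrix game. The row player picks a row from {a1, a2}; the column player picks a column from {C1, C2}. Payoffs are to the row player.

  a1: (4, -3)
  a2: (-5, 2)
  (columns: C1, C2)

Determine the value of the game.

Row minima: a1 → -3, a2 → -5; maximin = -3.
Column maxima: C1 → 4, C2 → 2; minimax = 2.
-3 ≠ 2, so there is no saddle point; optimal play is mixed.
Let the row player play a1 with probability p. Expected payoff against C1: 4p + (-5)(1−p) = 9p − 5; against C2: (-3)p + 2(1−p) = −5p + 2.
Setting these equal: 9p − 5 = −5p + 2 ⇒ 14p = 7 ⇒ p = 1/2, and the value is (9)·(1/2) − 5 = -1/2.
For the column player: with q = P(C1), equating a1's and a2's payoffs gives 7q − 3 = −7q + 2 ⇒ q = 5/14.

-1/2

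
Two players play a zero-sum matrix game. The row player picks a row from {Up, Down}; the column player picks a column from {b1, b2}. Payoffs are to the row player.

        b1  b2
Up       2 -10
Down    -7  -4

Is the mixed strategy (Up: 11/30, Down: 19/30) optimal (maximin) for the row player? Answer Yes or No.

Against b1 this mix gives (11/30)·2 + (19/30)·(-7) = -37/10.
Against b2 this mix gives (11/30)·(-10) + (19/30)·(-4) = -31/5.
The column player will play b2, holding the row player to -31/5. Shifting weight toward the row that does better against b2 would raise this floor (the equalizing mix achieves -26/5 against both b2 and b1), so the proposed strategy is not optimal.

No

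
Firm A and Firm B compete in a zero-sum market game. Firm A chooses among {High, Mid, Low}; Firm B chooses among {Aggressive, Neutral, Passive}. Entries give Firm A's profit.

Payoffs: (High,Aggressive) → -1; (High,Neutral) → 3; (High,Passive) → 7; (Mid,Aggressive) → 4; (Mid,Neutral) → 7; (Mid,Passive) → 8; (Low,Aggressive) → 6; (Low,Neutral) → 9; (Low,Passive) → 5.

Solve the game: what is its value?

28/5

Row minima: High → -1, Mid → 4, Low → 5; maximin = 5.
Column maxima: Aggressive → 6, Neutral → 9, Passive → 8; minimax = 6.
5 ≠ 6, so there is no saddle point; optimal play is mixed.
High is strictly dominated by Mid, so Firm A never plays it.
Neutral is strictly dominated by Aggressive (it gives Firm A strictly more in every row), so Firm B never plays it.
On the remaining 2×2 (Mid, Low vs Aggressive, Passive):
Let Firm A play Mid with probability p. Expected payoff against Aggressive: 4p + 6(1−p) = −2p + 6; against Passive: 8p + 5(1−p) = 3p + 5.
Setting these equal: −2p + 6 = 3p + 5 ⇒ −5p = -1 ⇒ p = 1/5, and the value is (-2)·(1/5) + 6 = 28/5.
For Firm B: with q = P(Aggressive), equating Mid's and Low's payoffs gives −4q + 8 = q + 5 ⇒ q = 3/5.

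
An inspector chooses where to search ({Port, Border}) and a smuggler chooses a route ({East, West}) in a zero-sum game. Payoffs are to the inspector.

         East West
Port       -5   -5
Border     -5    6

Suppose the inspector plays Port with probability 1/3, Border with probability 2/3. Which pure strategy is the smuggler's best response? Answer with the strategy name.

East

If the smuggler plays East, the inspector's expected payoff is (1/3)·(-5) + (2/3)·(-5) = -5.
If the smuggler plays West, the inspector's expected payoff is (1/3)·(-5) + (2/3)·6 = 7/3.
The smuggler minimizes the inspector's payoff; the smallest is -5, so the best response is East.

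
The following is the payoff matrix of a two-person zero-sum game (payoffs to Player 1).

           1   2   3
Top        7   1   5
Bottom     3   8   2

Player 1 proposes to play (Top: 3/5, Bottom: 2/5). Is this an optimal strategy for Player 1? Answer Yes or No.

Against 1 this mix gives (3/5)·7 + (2/5)·3 = 27/5.
Against 2 this mix gives (3/5)·1 + (2/5)·8 = 19/5.
Against 3 this mix gives (3/5)·5 + (2/5)·2 = 19/5.
All of Player 2's active replies (2, 3) yield 19/5, and no column does worse for Player 1. The mix makes Player 2 indifferent and guarantees 19/5, so it is optimal.

Yes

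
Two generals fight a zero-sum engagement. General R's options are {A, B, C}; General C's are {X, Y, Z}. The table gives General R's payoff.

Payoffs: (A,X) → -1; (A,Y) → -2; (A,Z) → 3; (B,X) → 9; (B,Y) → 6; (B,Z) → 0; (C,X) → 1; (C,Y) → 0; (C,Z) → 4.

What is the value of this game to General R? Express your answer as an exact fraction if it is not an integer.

12/5

Row minima: A → -2, B → 0, C → 0; maximin = 0.
Column maxima: X → 9, Y → 6, Z → 4; minimax = 4.
0 ≠ 4, so there is no saddle point; optimal play is mixed.
A is strictly dominated by C, so General R never plays it.
X is strictly dominated by Y (it gives General R strictly more in every row), so General C never plays it.
On the remaining 2×2 (B, C vs Y, Z):
Let General R play B with probability p. Expected payoff against Y: 6p + 0(1−p) = 6p; against Z: 0p + 4(1−p) = −4p + 4.
Setting these equal: 6p = −4p + 4 ⇒ 10p = 4 ⇒ p = 2/5, and the value is (6)·(2/5) = 12/5.
For General C: with q = P(Y), equating B's and C's payoffs gives 6q = −4q + 4 ⇒ q = 2/5.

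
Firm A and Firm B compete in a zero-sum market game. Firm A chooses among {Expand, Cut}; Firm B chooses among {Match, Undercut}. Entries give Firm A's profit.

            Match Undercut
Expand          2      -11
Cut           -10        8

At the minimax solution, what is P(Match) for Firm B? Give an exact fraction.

Row minima: Expand → -11, Cut → -10; maximin = -10.
Column maxima: Match → 2, Undercut → 8; minimax = 2.
-10 ≠ 2, so there is no saddle point; optimal play is mixed.
Let Firm A play Expand with probability p. Expected payoff against Match: 2p + (-10)(1−p) = 12p − 10; against Undercut: (-11)p + 8(1−p) = −19p + 8.
Setting these equal: 12p − 10 = −19p + 8 ⇒ 31p = 18 ⇒ p = 18/31, and the value is (12)·(18/31) − 10 = -94/31.
For Firm B: with q = P(Match), equating Expand's and Cut's payoffs gives 13q − 11 = −18q + 8 ⇒ q = 19/31.

19/31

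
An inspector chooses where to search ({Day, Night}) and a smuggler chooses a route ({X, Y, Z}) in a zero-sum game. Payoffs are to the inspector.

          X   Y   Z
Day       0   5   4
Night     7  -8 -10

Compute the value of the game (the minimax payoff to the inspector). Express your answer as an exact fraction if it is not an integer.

Row minima: Day → 0, Night → -10; maximin = 0.
Column maxima: X → 7, Y → 5, Z → 4; minimax = 4.
0 ≠ 4, so there is no saddle point; optimal play is mixed.
Y is strictly dominated by Z (it gives the inspector strictly more in every row), so the smuggler never plays it.
On the remaining 2×2 (Day, Night vs X, Z):
Let the inspector play Day with probability p. Expected payoff against X: 0p + 7(1−p) = −7p + 7; against Z: 4p + (-10)(1−p) = 14p − 10.
Setting these equal: −7p + 7 = 14p − 10 ⇒ −21p = -17 ⇒ p = 17/21, and the value is (-7)·(17/21) + 7 = 4/3.
For the smuggler: with q = P(X), equating Day's and Night's payoffs gives −4q + 4 = 17q − 10 ⇒ q = 2/3.

4/3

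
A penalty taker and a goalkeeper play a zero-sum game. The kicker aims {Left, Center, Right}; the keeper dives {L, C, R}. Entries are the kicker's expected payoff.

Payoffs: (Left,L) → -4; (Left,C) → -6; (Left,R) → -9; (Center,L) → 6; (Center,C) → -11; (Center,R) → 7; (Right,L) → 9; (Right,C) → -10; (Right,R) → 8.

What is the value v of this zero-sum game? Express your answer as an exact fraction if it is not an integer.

Row minima: Left → -9, Center → -11, Right → -10; maximin = -9.
Column maxima: L → 9, C → -6, R → 8; minimax = -6.
-9 ≠ -6, so there is no saddle point; optimal play is mixed.
Center is strictly dominated by Right, so the kicker never plays it.
L is strictly dominated by C (it gives the kicker strictly more in every row), so the keeper never plays it.
On the remaining 2×2 (Left, Right vs C, R):
Let the kicker play Left with probability p. Expected payoff against C: (-6)p + (-10)(1−p) = 4p − 10; against R: (-9)p + 8(1−p) = −17p + 8.
Setting these equal: 4p − 10 = −17p + 8 ⇒ 21p = 18 ⇒ p = 6/7, and the value is (4)·(6/7) − 10 = -46/7.
For the keeper: with q = P(C), equating Left's and Right's payoffs gives 3q − 9 = −18q + 8 ⇒ q = 17/21.

-46/7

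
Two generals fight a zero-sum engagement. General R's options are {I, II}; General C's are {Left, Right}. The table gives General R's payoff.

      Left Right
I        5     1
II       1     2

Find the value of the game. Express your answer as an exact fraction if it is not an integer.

Row minima: I → 1, II → 1; maximin = 1.
Column maxima: Left → 5, Right → 2; minimax = 2.
1 ≠ 2, so there is no saddle point; optimal play is mixed.
Let General R play I with probability p. Expected payoff against Left: 5p + 1(1−p) = 4p + 1; against Right: 1p + 2(1−p) = −p + 2.
Setting these equal: 4p + 1 = −p + 2 ⇒ 5p = 1 ⇒ p = 1/5, and the value is (4)·(1/5) + 1 = 9/5.
For General C: with q = P(Left), equating I's and II's payoffs gives 4q + 1 = −q + 2 ⇒ q = 1/5.

9/5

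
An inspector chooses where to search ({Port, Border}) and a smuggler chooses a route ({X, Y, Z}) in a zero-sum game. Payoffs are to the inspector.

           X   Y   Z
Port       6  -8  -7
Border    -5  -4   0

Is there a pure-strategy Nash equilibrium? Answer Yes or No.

Row minima: Port → -8, Border → -5; maximin = -5.
Column maxima: X → 6, Y → -4, Z → 0; minimax = -4.
-5 ≠ -4, so no pure-strategy equilibrium exists.

No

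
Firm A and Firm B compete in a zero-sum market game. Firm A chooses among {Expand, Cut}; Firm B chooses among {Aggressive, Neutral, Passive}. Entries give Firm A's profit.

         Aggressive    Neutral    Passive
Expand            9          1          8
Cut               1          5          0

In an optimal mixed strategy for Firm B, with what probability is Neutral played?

Row minima: Expand → 1, Cut → 0; maximin = 1.
Column maxima: Aggressive → 9, Neutral → 5, Passive → 8; minimax = 5.
1 ≠ 5, so there is no saddle point; optimal play is mixed.
Aggressive is strictly dominated by Passive (it gives Firm A strictly more in every row), so Firm B never plays it.
On the remaining 2×2 (Expand, Cut vs Neutral, Passive):
Let Firm A play Expand with probability p. Expected payoff against Neutral: 1p + 5(1−p) = −4p + 5; against Passive: 8p + 0(1−p) = 8p.
Setting these equal: −4p + 5 = 8p ⇒ −12p = -5 ⇒ p = 5/12, and the value is (-4)·(5/12) + 5 = 10/3.
For Firm B: with q = P(Neutral), equating Expand's and Cut's payoffs gives −7q + 8 = 5q ⇒ q = 2/3.

2/3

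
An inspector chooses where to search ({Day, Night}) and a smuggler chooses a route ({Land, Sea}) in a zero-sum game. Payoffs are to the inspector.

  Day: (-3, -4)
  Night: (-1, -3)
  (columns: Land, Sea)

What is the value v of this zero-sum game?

Row minima: Day → -4, Night → -3; maximin = -3.
Column maxima: Land → -1, Sea → -3; minimax = -3.
Since maximin = minimax = -3, there is a saddle point and the value is -3.

-3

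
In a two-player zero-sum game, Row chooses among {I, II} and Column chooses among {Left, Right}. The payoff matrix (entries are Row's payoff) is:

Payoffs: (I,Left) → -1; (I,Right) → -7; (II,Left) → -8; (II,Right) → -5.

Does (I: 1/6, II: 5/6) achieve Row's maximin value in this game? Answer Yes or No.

Against Left this mix gives (1/6)·(-1) + (5/6)·(-8) = -41/6.
Against Right this mix gives (1/6)·(-7) + (5/6)·(-5) = -16/3.
Column will play Left, holding Row to -41/6. Shifting weight toward the row that does better against Left would raise this floor (the equalizing mix achieves -17/3 against both Left and Right), so the proposed strategy is not optimal.

No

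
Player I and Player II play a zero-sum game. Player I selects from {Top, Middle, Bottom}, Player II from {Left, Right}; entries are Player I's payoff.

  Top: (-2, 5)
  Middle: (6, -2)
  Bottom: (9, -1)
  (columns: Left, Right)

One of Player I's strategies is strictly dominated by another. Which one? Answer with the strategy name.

Middle

Bottom gives a strictly higher payoff than Middle against every column: 9 > 6, -1 > -2.
So Middle is strictly dominated and Player I never plays it.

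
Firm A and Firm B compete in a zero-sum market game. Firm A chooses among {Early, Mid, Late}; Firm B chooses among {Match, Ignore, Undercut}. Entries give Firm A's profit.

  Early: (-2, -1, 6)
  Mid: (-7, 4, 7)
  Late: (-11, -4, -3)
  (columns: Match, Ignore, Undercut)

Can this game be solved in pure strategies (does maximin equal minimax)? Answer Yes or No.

Yes

Row minima: Early → -2, Mid → -7, Late → -11; maximin = -2.
Column maxima: Match → -2, Ignore → 4, Undercut → 7; minimax = -2.
maximin = minimax = -2, so a saddle point exists.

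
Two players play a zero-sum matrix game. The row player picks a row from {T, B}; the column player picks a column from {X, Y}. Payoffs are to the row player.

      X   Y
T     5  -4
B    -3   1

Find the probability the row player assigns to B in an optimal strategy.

Row minima: T → -4, B → -3; maximin = -3.
Column maxima: X → 5, Y → 1; minimax = 1.
-3 ≠ 1, so there is no saddle point; optimal play is mixed.
Let the row player play T with probability p. Expected payoff against X: 5p + (-3)(1−p) = 8p − 3; against Y: (-4)p + 1(1−p) = −5p + 1.
Setting these equal: 8p − 3 = −5p + 1 ⇒ 13p = 4 ⇒ p = 4/13, and the value is (8)·(4/13) − 3 = -7/13.
For the column player: with q = P(X), equating T's and B's payoffs gives 9q − 4 = −4q + 1 ⇒ q = 5/13.

9/13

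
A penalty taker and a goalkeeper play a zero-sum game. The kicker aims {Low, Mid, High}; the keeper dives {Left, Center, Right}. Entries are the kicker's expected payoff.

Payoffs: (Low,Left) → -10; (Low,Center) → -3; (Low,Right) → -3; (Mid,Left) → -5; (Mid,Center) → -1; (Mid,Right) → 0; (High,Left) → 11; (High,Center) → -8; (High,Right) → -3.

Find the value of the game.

-51/23

Row minima: Low → -10, Mid → -5, High → -8; maximin = -5.
Column maxima: Left → 11, Center → -1, Right → 0; minimax = -1.
-5 ≠ -1, so there is no saddle point; optimal play is mixed.
Low is strictly dominated by Mid, so the kicker never plays it.
With Low eliminated, Right is strictly dominated by Center (it gives the kicker strictly more in every remaining row), so the keeper never plays it.
On the remaining 2×2 (Mid, High vs Left, Center):
Let the kicker play Mid with probability p. Expected payoff against Left: (-5)p + 11(1−p) = −16p + 11; against Center: (-1)p + (-8)(1−p) = 7p − 8.
Setting these equal: −16p + 11 = 7p − 8 ⇒ −23p = -19 ⇒ p = 19/23, and the value is (-16)·(19/23) + 11 = -51/23.
For the keeper: with q = P(Left), equating Mid's and High's payoffs gives −4q − 1 = 19q − 8 ⇒ q = 7/23.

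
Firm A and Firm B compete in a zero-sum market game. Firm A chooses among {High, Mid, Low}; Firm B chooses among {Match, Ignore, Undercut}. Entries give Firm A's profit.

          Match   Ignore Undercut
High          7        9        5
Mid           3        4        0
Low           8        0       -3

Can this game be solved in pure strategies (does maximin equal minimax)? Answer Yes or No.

Yes

Row minima: High → 5, Mid → 0, Low → -3; maximin = 5.
Column maxima: Match → 8, Ignore → 9, Undercut → 5; minimax = 5.
maximin = minimax = 5, so a saddle point exists.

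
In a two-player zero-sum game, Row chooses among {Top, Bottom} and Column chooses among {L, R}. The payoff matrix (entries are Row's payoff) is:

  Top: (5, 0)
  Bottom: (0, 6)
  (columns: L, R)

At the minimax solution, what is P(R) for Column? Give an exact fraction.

5/11

Row minima: Top → 0, Bottom → 0; maximin = 0.
Column maxima: L → 5, R → 6; minimax = 5.
0 ≠ 5, so there is no saddle point; optimal play is mixed.
Let Row play Top with probability p. Expected payoff against L: 5p + 0(1−p) = 5p; against R: 0p + 6(1−p) = −6p + 6.
Setting these equal: 5p = −6p + 6 ⇒ 11p = 6 ⇒ p = 6/11, and the value is (5)·(6/11) = 30/11.
For Column: with q = P(L), equating Top's and Bottom's payoffs gives 5q = −6q + 6 ⇒ q = 6/11.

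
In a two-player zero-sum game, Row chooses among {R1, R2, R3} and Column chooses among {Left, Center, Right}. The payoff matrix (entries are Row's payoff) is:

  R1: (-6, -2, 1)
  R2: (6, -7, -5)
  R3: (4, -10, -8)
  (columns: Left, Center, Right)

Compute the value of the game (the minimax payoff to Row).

Row minima: R1 → -6, R2 → -7, R3 → -10; maximin = -6.
Column maxima: Left → 6, Center → -2, Right → 1; minimax = -2.
-6 ≠ -2, so there is no saddle point; optimal play is mixed.
R3 is strictly dominated by R2, so Row never plays it.
Right is strictly dominated by Center (it gives Row strictly more in every row), so Column never plays it.
On the remaining 2×2 (R1, R2 vs Left, Center):
Let Row play R1 with probability p. Expected payoff against Left: (-6)p + 6(1−p) = −12p + 6; against Center: (-2)p + (-7)(1−p) = 5p − 7.
Setting these equal: −12p + 6 = 5p − 7 ⇒ −17p = -13 ⇒ p = 13/17, and the value is (-12)·(13/17) + 6 = -54/17.
For Column: with q = P(Left), equating R1's and R2's payoffs gives −4q − 2 = 13q − 7 ⇒ q = 5/17.

-54/17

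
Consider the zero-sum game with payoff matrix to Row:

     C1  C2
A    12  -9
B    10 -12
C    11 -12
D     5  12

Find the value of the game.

27/4

Row minima: A → -9, B → -12, C → -12, D → 5; maximin = 5.
Column maxima: C1 → 12, C2 → 12; minimax = 12.
5 ≠ 12, so there is no saddle point; optimal play is mixed.
B is strictly dominated by A, so Row never plays it.
C is strictly dominated by A, so Row never plays it.
On the remaining 2×2 (A, D vs C1, C2):
Let Row play A with probability p. Expected payoff against C1: 12p + 5(1−p) = 7p + 5; against C2: (-9)p + 12(1−p) = −21p + 12.
Setting these equal: 7p + 5 = −21p + 12 ⇒ 28p = 7 ⇒ p = 1/4, and the value is (7)·(1/4) + 5 = 27/4.
For Column: with q = P(C1), equating A's and D's payoffs gives 21q − 9 = −7q + 12 ⇒ q = 3/4.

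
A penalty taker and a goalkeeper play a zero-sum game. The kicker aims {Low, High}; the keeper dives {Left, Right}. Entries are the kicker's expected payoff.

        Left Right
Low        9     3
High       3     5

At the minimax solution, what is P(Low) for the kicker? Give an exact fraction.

Row minima: Low → 3, High → 3; maximin = 3.
Column maxima: Left → 9, Right → 5; minimax = 5.
3 ≠ 5, so there is no saddle point; optimal play is mixed.
Let the kicker play Low with probability p. Expected payoff against Left: 9p + 3(1−p) = 6p + 3; against Right: 3p + 5(1−p) = −2p + 5.
Setting these equal: 6p + 3 = −2p + 5 ⇒ 8p = 2 ⇒ p = 1/4, and the value is (6)·(1/4) + 3 = 9/2.
For the keeper: with q = P(Left), equating Low's and High's payoffs gives 6q + 3 = −2q + 5 ⇒ q = 1/4.

1/4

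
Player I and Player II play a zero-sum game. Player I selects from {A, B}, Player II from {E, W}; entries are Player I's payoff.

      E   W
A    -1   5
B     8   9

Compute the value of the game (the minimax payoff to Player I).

8

Row minima: A → -1, B → 8; maximin = 8.
Column maxima: E → 8, W → 9; minimax = 8.
Since maximin = minimax = 8, there is a saddle point and the value is 8.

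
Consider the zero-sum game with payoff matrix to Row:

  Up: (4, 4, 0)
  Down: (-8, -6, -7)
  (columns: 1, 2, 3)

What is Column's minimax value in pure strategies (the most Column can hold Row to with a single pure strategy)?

0

Column maxima: 1 → 4, 2 → 4, 3 → 0.
The smallest of these is 0.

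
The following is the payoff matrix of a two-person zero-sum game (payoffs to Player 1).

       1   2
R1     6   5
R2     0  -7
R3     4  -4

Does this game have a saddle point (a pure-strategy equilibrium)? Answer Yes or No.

Row minima: R1 → 5, R2 → -7, R3 → -4; maximin = 5.
Column maxima: 1 → 6, 2 → 5; minimax = 5.
maximin = minimax = 5, so a saddle point exists.

Yes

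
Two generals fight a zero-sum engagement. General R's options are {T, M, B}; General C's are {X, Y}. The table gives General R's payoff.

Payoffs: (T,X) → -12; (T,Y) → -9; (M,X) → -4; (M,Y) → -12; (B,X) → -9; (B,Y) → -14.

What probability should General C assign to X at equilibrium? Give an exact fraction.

3/11

Row minima: T → -12, M → -12, B → -14; maximin = -12.
Column maxima: X → -4, Y → -9; minimax = -9.
-12 ≠ -9, so there is no saddle point; optimal play is mixed.
B is strictly dominated by M, so General R never plays it.
On the remaining 2×2 (T, M vs X, Y):
Let General R play T with probability p. Expected payoff against X: (-12)p + (-4)(1−p) = −8p − 4; against Y: (-9)p + (-12)(1−p) = 3p − 12.
Setting these equal: −8p − 4 = 3p − 12 ⇒ −11p = -8 ⇒ p = 8/11, and the value is (-8)·(8/11) − 4 = -108/11.
For General C: with q = P(X), equating T's and M's payoffs gives −3q − 9 = 8q − 12 ⇒ q = 3/11.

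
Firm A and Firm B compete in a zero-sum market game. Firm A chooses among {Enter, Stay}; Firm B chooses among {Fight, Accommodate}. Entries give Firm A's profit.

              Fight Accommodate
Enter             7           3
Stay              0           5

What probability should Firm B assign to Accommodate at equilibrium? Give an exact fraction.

Row minima: Enter → 3, Stay → 0; maximin = 3.
Column maxima: Fight → 7, Accommodate → 5; minimax = 5.
3 ≠ 5, so there is no saddle point; optimal play is mixed.
Let Firm A play Enter with probability p. Expected payoff against Fight: 7p + 0(1−p) = 7p; against Accommodate: 3p + 5(1−p) = −2p + 5.
Setting these equal: 7p = −2p + 5 ⇒ 9p = 5 ⇒ p = 5/9, and the value is (7)·(5/9) = 35/9.
For Firm B: with q = P(Fight), equating Enter's and Stay's payoffs gives 4q + 3 = −5q + 5 ⇒ q = 2/9.

7/9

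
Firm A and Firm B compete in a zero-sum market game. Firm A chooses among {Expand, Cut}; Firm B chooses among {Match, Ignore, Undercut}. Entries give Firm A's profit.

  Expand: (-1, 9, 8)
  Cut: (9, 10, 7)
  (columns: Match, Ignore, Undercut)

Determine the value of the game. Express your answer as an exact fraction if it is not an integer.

79/11

Row minima: Expand → -1, Cut → 7; maximin = 7.
Column maxima: Match → 9, Ignore → 10, Undercut → 8; minimax = 8.
7 ≠ 8, so there is no saddle point; optimal play is mixed.
Ignore is strictly dominated by Match (it gives Firm A strictly more in every row), so Firm B never plays it.
On the remaining 2×2 (Expand, Cut vs Match, Undercut):
Let Firm A play Expand with probability p. Expected payoff against Match: (-1)p + 9(1−p) = −10p + 9; against Undercut: 8p + 7(1−p) = p + 7.
Setting these equal: −10p + 9 = p + 7 ⇒ −11p = -2 ⇒ p = 2/11, and the value is (-10)·(2/11) + 9 = 79/11.
For Firm B: with q = P(Match), equating Expand's and Cut's payoffs gives −9q + 8 = 2q + 7 ⇒ q = 1/11.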